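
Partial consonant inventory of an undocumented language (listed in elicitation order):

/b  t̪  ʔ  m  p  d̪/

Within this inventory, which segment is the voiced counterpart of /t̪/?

/d̪/

/t̪/ is a voiceless dental stop.
The voiced counterpart is a voiced dental stop — in this inventory, /d̪/.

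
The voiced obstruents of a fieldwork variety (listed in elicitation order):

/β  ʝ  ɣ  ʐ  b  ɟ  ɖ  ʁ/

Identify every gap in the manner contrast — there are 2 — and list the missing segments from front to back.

/ɡ/, /ɢ/

Stop: /b/ (bilabial), /ɖ/ (retroflex), /ɟ/ (palatal).
Fricative: /β/ (bilabial), /ʐ/ (retroflex), /ʝ/ (palatal), /ɣ/ (velar), /ʁ/ (uvular).
Gaps, from front to back: velar lacks stop (/ɡ/); uvular lacks stop (/ɢ/).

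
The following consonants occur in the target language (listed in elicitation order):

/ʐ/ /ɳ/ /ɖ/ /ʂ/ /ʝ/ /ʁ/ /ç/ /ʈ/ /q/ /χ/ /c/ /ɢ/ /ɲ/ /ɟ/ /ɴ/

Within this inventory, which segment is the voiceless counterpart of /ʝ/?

/ç/

/ʝ/ is a voiced palatal fricative.
The voiceless counterpart is a voiceless palatal fricative — in this inventory, /ç/.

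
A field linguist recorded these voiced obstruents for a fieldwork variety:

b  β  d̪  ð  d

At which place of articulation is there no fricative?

Stop: /b/ (bilabial), /d̪/ (dental), /d/ (alveolar).
Fricative: /β/ (bilabial), /ð/ (dental).
Every place of articulation has a fricative member except alveolar, where /z/ would be expected.

alveolar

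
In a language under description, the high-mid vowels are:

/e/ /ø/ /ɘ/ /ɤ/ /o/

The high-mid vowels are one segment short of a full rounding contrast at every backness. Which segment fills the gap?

Unrounded: /e/ (front), /ɘ/ (central), /ɤ/ (back).
Rounded: /ø/ (front), /o/ (back).
The central row has no rounded member, so the gap is the central rounded vowel /ɵ/.

/ɵ/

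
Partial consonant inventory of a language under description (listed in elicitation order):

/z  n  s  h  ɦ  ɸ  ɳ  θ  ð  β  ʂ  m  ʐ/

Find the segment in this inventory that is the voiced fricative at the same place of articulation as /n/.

/z/

/n/ is an alveolar nasal.
The voiced fricative at the same place is a voiced alveolar fricative — in this inventory, /z/.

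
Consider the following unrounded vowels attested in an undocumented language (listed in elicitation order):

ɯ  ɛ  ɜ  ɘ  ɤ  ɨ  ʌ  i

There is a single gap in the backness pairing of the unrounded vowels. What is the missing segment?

/e/

Front: /i/ (high), /ɛ/ (low-mid).
Central: /ɨ/ (high), /ɘ/ (high-mid), /ɜ/ (low-mid).
Back: /ɯ/ (high), /ɤ/ (high-mid), /ʌ/ (low-mid).
The high-mid row has no front member, so the gap is the high-mid front unrounded vowel /e/.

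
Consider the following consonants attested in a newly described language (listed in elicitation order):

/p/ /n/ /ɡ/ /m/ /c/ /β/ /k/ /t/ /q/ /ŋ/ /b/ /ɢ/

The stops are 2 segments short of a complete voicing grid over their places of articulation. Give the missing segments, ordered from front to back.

/d/, /ɟ/

bilabial: voiceless /p/, voiced /b/.
alveolar: voiceless /t/, voiced —.
palatal: voiceless /c/, voiced —.
velar: voiceless /k/, voiced /ɡ/.
uvular: voiceless /q/, voiced /ɢ/.
Gaps, from front to back: alveolar lacks voiced (/d/); palatal lacks voiced (/ɟ/).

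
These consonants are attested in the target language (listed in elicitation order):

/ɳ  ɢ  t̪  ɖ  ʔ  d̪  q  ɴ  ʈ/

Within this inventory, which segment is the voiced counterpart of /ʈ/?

/ɖ/

/ʈ/ is a voiceless retroflex stop.
The voiced counterpart is a voiced retroflex stop — in this inventory, /ɖ/.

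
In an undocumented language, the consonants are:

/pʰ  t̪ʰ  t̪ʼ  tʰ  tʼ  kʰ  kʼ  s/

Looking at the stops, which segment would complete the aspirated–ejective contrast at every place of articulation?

bilabial: aspirated /pʰ/, ejective —.
dental: aspirated /t̪ʰ/, ejective /t̪ʼ/.
alveolar: aspirated /tʰ/, ejective /tʼ/.
velar: aspirated /kʰ/, ejective /kʼ/.
The bilabial row has no ejective member, so the gap is the ejective bilabial stop /pʼ/.

/pʼ/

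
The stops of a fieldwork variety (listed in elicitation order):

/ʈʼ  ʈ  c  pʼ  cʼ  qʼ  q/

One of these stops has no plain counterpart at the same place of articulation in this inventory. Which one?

Retroflex: /ʈ/ ~ /ʈʼ/
Palatal: /c/ ~ /cʼ/
Uvular: /q/ ~ /qʼ/
Bilabial: only /pʼ/ (ejective); no plain partner.
So /pʼ/ is the unpaired segment.

/pʼ/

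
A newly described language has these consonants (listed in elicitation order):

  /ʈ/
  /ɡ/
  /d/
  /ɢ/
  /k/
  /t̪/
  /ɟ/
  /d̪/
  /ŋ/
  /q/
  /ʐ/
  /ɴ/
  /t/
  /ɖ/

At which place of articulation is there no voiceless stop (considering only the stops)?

palatal

place of articulation  voiceless  voiced  
dental            t̪        d̪      
alveolar          t         d       
retroflex         ʈ         ɖ       
palatal           —         ɟ       
velar             k         ɡ       
uvular            q         ɢ       
Every place of articulation has a voiceless member except palatal, where /c/ would be expected.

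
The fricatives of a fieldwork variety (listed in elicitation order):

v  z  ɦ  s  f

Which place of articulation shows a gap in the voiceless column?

place of articulation  voiceless  voiced  
labiodental       f         v       
alveolar          s         z       
glottal           —         ɦ       
Every place of articulation has a voiceless member except glottal, where /h/ would be expected.

glottal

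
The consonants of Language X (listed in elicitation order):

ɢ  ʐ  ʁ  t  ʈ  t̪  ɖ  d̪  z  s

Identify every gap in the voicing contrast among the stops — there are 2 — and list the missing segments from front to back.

place of articulation  voiceless  voiced  
dental            t̪        d̪      
alveolar          t         —       
retroflex         ʈ         ɖ       
uvular            —         ɢ       
Gaps, from front to back: alveolar lacks voiced (/d/); uvular lacks voiceless (/q/).

/d/, /q/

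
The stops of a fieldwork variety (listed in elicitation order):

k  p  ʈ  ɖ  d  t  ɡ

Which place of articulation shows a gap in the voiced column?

bilabial

Voiceless: /p/ (bilabial), /t/ (alveolar), /ʈ/ (retroflex), /k/ (velar).
Voiced: /d/ (alveolar), /ɖ/ (retroflex), /ɡ/ (velar).
Every place of articulation has a voiced member except bilabial, where /b/ would be expected.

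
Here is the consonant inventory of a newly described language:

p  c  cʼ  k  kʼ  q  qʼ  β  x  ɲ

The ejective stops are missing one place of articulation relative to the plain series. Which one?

Plain: /p/ (bilabial), /c/ (palatal), /k/ (velar), /q/ (uvular).
Ejective: /cʼ/ (palatal), /kʼ/ (velar), /qʼ/ (uvular).
Every place of articulation has an ejective member except bilabial, where /pʼ/ would be expected.

bilabial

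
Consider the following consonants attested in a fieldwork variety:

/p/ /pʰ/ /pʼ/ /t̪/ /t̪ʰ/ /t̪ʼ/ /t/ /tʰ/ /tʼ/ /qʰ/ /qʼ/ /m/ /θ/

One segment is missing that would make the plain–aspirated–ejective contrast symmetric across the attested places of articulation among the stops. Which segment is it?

bilabial: plain /p/, aspirated /pʰ/, ejective /pʼ/.
dental: plain /t̪/, aspirated /t̪ʰ/, ejective /t̪ʼ/.
alveolar: plain /t/, aspirated /tʰ/, ejective /tʼ/.
uvular: plain —, aspirated /qʰ/, ejective /qʼ/.
The uvular row has no plain member, so the gap is the plain uvular stop /q/.

/q/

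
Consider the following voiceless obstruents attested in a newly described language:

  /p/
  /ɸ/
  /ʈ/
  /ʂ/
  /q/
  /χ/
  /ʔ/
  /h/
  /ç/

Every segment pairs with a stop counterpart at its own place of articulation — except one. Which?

Bilabial: /p/ ~ /ɸ/
Retroflex: /ʈ/ ~ /ʂ/
Uvular: /q/ ~ /χ/
Glottal: /ʔ/ ~ /h/
Palatal: only /ç/ (fricative); no stop partner.
So /ç/ is the unpaired segment.

/ç/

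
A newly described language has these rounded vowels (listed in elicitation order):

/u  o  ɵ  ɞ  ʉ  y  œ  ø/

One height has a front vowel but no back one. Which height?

low-mid

height            front     central   back    
high              y         ʉ         u       
high-mid          ø         ɵ         o       
low-mid           œ         ɞ         —       
Every height has a back member except low-mid, where /ɔ/ would be expected.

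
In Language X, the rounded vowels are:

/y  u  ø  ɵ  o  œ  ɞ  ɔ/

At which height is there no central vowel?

high

Front: /y/ (high), /ø/ (high-mid), /œ/ (low-mid).
Central: /ɵ/ (high-mid), /ɞ/ (low-mid).
Back: /u/ (high), /o/ (high-mid), /ɔ/ (low-mid).
Every height has a central member except high, where /ʉ/ would be expected.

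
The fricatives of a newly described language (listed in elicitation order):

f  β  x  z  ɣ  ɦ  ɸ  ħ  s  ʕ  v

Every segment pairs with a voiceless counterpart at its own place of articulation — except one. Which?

/ɦ/

Bilabial: /ɸ/ ~ /β/
Labiodental: /f/ ~ /v/
Alveolar: /s/ ~ /z/
Velar: /x/ ~ /ɣ/
Pharyngeal: /ħ/ ~ /ʕ/
Glottal: only /ɦ/ (voiced); no voiceless partner.
So /ɦ/ is the unpaired segment.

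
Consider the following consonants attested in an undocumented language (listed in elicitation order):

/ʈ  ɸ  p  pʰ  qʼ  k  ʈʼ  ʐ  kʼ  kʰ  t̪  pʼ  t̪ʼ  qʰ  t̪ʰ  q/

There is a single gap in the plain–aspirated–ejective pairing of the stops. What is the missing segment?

bilabial: plain /p/, aspirated /pʰ/, ejective /pʼ/.
dental: plain /t̪/, aspirated /t̪ʰ/, ejective /t̪ʼ/.
retroflex: plain /ʈ/, aspirated —, ejective /ʈʼ/.
velar: plain /k/, aspirated /kʰ/, ejective /kʼ/.
uvular: plain /q/, aspirated /qʰ/, ejective /qʼ/.
The retroflex row has no aspirated member, so the gap is the aspirated retroflex stop /ʈʰ/.

/ʈʰ/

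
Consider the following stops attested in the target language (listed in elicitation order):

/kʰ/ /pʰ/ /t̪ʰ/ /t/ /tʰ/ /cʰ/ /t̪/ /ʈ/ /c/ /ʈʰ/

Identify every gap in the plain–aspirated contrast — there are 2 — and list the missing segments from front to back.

/p/, /k/

bilabial: plain —, aspirated /pʰ/.
dental: plain /t̪/, aspirated /t̪ʰ/.
alveolar: plain /t/, aspirated /tʰ/.
retroflex: plain /ʈ/, aspirated /ʈʰ/.
palatal: plain /c/, aspirated /cʰ/.
velar: plain —, aspirated /kʰ/.
Gaps, from front to back: bilabial lacks plain (/p/); velar lacks plain (/k/).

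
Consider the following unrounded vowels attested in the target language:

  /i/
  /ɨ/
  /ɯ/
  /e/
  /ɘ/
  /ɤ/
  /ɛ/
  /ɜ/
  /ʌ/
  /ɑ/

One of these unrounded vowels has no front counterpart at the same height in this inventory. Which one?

High: /i/ ~ /ɨ/ ~ /ɯ/
High-mid: /e/ ~ /ɘ/ ~ /ɤ/
Low-mid: /ɛ/ ~ /ɜ/ ~ /ʌ/
Low: only /ɑ/ (back); no front partner.
So /ɑ/ is the unpaired segment.

/ɑ/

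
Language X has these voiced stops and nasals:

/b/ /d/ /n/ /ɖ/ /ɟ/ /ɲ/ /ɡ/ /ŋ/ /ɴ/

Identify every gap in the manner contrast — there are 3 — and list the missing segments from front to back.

/m/, /ɳ/, /ɢ/

bilabial: oral stop /b/, nasal —.
alveolar: oral stop /d/, nasal /n/.
retroflex: oral stop /ɖ/, nasal —.
palatal: oral stop /ɟ/, nasal /ɲ/.
velar: oral stop /ɡ/, nasal /ŋ/.
uvular: oral stop —, nasal /ɴ/.
Gaps, from front to back: bilabial lacks nasal (/m/); retroflex lacks nasal (/ɳ/); uvular lacks oral stop (/ɢ/).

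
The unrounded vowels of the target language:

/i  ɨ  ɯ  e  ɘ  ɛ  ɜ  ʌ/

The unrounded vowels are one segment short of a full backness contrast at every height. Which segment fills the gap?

high: front /i/, central /ɨ/, back /ɯ/.
high-mid: front /e/, central /ɘ/, back —.
low-mid: front /ɛ/, central /ɜ/, back /ʌ/.
The high-mid row has no back member, so the gap is the high-mid back unrounded vowel /ɤ/.

/ɤ/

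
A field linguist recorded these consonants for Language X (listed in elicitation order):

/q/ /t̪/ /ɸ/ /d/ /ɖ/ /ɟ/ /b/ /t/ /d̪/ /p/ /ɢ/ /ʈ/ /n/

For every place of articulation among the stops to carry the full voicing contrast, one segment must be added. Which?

place of articulation  voiceless  voiced  
bilabial          p         b       
dental            t̪        d̪      
alveolar          t         d       
retroflex         ʈ         ɖ       
palatal           —         ɟ       
uvular            q         ɢ       
The palatal row has no voiceless member, so the gap is the voiceless palatal stop /c/.

/c/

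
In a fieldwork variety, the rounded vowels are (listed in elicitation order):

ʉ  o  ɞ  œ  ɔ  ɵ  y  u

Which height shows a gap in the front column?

high-mid

Front: /y/ (high), /œ/ (low-mid).
Central: /ʉ/ (high), /ɵ/ (high-mid), /ɞ/ (low-mid).
Back: /u/ (high), /o/ (high-mid), /ɔ/ (low-mid).
Every height has a front member except high-mid, where /ø/ would be expected.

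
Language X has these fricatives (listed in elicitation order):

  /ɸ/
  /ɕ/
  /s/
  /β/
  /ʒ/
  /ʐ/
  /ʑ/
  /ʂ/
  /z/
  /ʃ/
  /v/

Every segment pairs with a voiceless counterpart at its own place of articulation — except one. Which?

/v/

Bilabial: /ɸ/ ~ /β/
Alveolar: /s/ ~ /z/
Postalveolar: /ʃ/ ~ /ʒ/
Retroflex: /ʂ/ ~ /ʐ/
Alveolo-palatal: /ɕ/ ~ /ʑ/
Labiodental: only /v/ (voiced); no voiceless partner.
So /v/ is the unpaired segment.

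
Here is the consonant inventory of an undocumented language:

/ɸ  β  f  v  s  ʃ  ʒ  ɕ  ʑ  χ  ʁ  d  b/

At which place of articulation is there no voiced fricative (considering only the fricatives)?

alveolar

Voiceless: /ɸ/ (bilabial), /f/ (labiodental), /s/ (alveolar), /ʃ/ (postalveolar), /ɕ/ (alveolo-palatal), /χ/ (uvular).
Voiced: /β/ (bilabial), /v/ (labiodental), /ʒ/ (postalveolar), /ʑ/ (alveolo-palatal), /ʁ/ (uvular).
Every place of articulation has a voiced member except alveolar, where /z/ would be expected.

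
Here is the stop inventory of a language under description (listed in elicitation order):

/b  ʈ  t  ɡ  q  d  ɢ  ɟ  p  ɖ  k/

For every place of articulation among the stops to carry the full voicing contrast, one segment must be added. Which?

/c/

Voiceless: /p/ (bilabial), /t/ (alveolar), /ʈ/ (retroflex), /k/ (velar), /q/ (uvular).
Voiced: /b/ (bilabial), /d/ (alveolar), /ɖ/ (retroflex), /ɟ/ (palatal), /ɡ/ (velar), /ɢ/ (uvular).
The palatal row has no voiceless member, so the gap is the voiceless palatal stop /c/.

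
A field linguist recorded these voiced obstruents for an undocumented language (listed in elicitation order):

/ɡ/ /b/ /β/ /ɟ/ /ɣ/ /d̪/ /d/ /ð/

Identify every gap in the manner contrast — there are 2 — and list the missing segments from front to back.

place of articulation  stop      fricative
bilabial          b         β       
dental            d̪        ð       
alveolar          d         —       
palatal           ɟ         —       
velar             ɡ         ɣ       
Gaps, from front to back: alveolar lacks fricative (/z/); palatal lacks fricative (/ʝ/).

/z/, /ʝ/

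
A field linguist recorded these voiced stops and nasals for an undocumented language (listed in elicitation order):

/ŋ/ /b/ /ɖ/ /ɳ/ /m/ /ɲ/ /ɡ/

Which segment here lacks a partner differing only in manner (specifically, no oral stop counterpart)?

Bilabial: /b/ ~ /m/
Retroflex: /ɖ/ ~ /ɳ/
Velar: /ɡ/ ~ /ŋ/
Palatal: only /ɲ/ (nasal); no oral stop partner.
So /ɲ/ is the unpaired segment.

/ɲ/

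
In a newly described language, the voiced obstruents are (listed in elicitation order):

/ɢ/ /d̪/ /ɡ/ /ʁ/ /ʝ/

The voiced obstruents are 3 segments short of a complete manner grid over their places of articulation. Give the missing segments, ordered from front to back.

/ð/, /ɟ/, /ɣ/

Stop: /d̪/ (dental), /ɡ/ (velar), /ɢ/ (uvular).
Fricative: /ʝ/ (palatal), /ʁ/ (uvular).
Gaps, from front to back: dental lacks fricative (/ð/); palatal lacks stop (/ɟ/); velar lacks fricative (/ɣ/).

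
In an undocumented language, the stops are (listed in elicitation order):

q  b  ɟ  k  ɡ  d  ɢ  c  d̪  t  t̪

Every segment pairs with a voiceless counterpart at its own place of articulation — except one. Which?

Dental: /t̪/ ~ /d̪/
Alveolar: /t/ ~ /d/
Palatal: /c/ ~ /ɟ/
Velar: /k/ ~ /ɡ/
Uvular: /q/ ~ /ɢ/
Bilabial: only /b/ (voiced); no voiceless partner.
So /b/ is the unpaired segment.

/b/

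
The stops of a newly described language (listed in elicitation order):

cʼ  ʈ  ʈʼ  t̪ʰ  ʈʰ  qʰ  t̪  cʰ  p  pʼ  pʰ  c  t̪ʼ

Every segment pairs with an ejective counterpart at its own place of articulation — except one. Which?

/qʰ/

Bilabial: /p/ ~ /pʰ/ ~ /pʼ/
Dental: /t̪/ ~ /t̪ʰ/ ~ /t̪ʼ/
Retroflex: /ʈ/ ~ /ʈʰ/ ~ /ʈʼ/
Palatal: /c/ ~ /cʰ/ ~ /cʼ/
Uvular: only /qʰ/ (aspirated); no ejective partner.
So /qʰ/ is the unpaired segment.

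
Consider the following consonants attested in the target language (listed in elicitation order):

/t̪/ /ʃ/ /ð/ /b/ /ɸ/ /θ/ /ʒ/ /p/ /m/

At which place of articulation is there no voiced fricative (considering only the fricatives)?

bilabial

place of articulation  voiceless  voiced  
bilabial          ɸ         —       
dental            θ         ð       
postalveolar      ʃ         ʒ       
Every place of articulation has a voiced member except bilabial, where /β/ would be expected.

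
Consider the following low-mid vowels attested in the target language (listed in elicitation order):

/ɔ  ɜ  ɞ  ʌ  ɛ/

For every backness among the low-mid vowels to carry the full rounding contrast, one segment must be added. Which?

/œ/

front: unrounded /ɛ/, rounded —.
central: unrounded /ɜ/, rounded /ɞ/.
back: unrounded /ʌ/, rounded /ɔ/.
The front row has no rounded member, so the gap is the front rounded vowel /œ/.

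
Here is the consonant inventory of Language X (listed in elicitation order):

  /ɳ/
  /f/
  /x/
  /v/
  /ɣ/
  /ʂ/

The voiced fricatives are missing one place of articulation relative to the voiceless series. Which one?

retroflex

place of articulation  voiceless  voiced  
labiodental       f         v       
retroflex         ʂ         —       
velar             x         ɣ       
Every place of articulation has a voiced member except retroflex, where /ʐ/ would be expected.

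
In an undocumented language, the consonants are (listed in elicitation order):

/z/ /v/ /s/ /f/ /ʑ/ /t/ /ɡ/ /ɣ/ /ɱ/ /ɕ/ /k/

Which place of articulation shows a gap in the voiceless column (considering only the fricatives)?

labiodental: voiceless /f/, voiced /v/.
alveolar: voiceless /s/, voiced /z/.
alveolo-palatal: voiceless /ɕ/, voiced /ʑ/.
velar: voiceless —, voiced /ɣ/.
Every place of articulation has a voiceless member except velar, where /x/ would be expected.

velar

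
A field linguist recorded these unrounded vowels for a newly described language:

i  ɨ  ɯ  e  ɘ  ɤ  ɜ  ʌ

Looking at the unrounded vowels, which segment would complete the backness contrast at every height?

/ɛ/

Front: /i/ (high), /e/ (high-mid).
Central: /ɨ/ (high), /ɘ/ (high-mid), /ɜ/ (low-mid).
Back: /ɯ/ (high), /ɤ/ (high-mid), /ʌ/ (low-mid).
The low-mid row has no front member, so the gap is the low-mid front unrounded vowel /ɛ/.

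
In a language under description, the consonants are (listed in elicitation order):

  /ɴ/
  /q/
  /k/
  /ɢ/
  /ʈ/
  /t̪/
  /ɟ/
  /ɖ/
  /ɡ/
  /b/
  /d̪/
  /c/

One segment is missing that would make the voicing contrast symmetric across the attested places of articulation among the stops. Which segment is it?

Voiceless: /t̪/ (dental), /ʈ/ (retroflex), /c/ (palatal), /k/ (velar), /q/ (uvular).
Voiced: /b/ (bilabial), /d̪/ (dental), /ɖ/ (retroflex), /ɟ/ (palatal), /ɡ/ (velar), /ɢ/ (uvular).
The bilabial row has no voiceless member, so the gap is the voiceless bilabial stop /p/.

/p/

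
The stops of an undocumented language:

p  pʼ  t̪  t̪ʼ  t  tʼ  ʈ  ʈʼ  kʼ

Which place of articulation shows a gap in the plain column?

velar

place of articulation  plain     ejective
bilabial          p         pʼ      
dental            t̪        t̪ʼ     
alveolar          t         tʼ      
retroflex         ʈ         ʈʼ      
velar             —         kʼ      
Every place of articulation has a plain member except velar, where /k/ would be expected.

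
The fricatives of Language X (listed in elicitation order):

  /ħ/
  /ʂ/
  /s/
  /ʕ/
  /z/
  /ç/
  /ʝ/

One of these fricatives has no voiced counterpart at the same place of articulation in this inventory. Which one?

Alveolar: /s/ ~ /z/
Palatal: /ç/ ~ /ʝ/
Pharyngeal: /ħ/ ~ /ʕ/
Retroflex: only /ʂ/ (voiceless); no voiced partner.
So /ʂ/ is the unpaired segment.

/ʂ/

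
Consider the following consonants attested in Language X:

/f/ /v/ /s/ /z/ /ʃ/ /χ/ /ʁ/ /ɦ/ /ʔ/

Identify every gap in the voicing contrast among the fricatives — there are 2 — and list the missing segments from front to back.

labiodental: voiceless /f/, voiced /v/.
alveolar: voiceless /s/, voiced /z/.
postalveolar: voiceless /ʃ/, voiced —.
uvular: voiceless /χ/, voiced /ʁ/.
glottal: voiceless —, voiced /ɦ/.
Gaps, from front to back: postalveolar lacks voiced (/ʒ/); glottal lacks voiceless (/h/).

/ʒ/, /h/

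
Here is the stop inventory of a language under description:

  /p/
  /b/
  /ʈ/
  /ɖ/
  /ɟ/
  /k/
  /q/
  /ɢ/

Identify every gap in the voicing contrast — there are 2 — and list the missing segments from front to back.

/c/, /ɡ/

Voiceless: /p/ (bilabial), /ʈ/ (retroflex), /k/ (velar), /q/ (uvular).
Voiced: /b/ (bilabial), /ɖ/ (retroflex), /ɟ/ (palatal), /ɢ/ (uvular).
Gaps, from front to back: palatal lacks voiceless (/c/); velar lacks voiced (/ɡ/).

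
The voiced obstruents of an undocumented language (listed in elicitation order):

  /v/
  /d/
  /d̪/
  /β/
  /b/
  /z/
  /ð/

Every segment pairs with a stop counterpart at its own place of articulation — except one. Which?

/v/

Bilabial: /b/ ~ /β/
Dental: /d̪/ ~ /ð/
Alveolar: /d/ ~ /z/
Labiodental: only /v/ (fricative); no stop partner.
So /v/ is the unpaired segment.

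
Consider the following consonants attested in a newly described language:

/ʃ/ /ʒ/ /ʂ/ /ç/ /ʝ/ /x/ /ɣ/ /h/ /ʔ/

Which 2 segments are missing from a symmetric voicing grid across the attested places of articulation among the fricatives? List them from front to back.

/ʐ/, /ɦ/

Voiceless: /ʃ/ (postalveolar), /ʂ/ (retroflex), /ç/ (palatal), /x/ (velar), /h/ (glottal).
Voiced: /ʒ/ (postalveolar), /ʝ/ (palatal), /ɣ/ (velar).
Gaps, from front to back: retroflex lacks voiced (/ʐ/); glottal lacks voiced (/ɦ/).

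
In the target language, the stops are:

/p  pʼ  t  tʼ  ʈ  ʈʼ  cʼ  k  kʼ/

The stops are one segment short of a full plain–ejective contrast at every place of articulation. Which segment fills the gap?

/c/

bilabial: plain /p/, ejective /pʼ/.
alveolar: plain /t/, ejective /tʼ/.
retroflex: plain /ʈ/, ejective /ʈʼ/.
palatal: plain —, ejective /cʼ/.
velar: plain /k/, ejective /kʼ/.
The palatal row has no plain member, so the gap is the plain palatal stop /c/.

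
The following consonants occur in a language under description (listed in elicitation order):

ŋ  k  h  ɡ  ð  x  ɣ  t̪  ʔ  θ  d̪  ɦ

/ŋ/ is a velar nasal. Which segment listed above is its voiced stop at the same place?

/ɡ/

The voiced stop at the same place is a voiced velar stop — in this inventory, /ɡ/.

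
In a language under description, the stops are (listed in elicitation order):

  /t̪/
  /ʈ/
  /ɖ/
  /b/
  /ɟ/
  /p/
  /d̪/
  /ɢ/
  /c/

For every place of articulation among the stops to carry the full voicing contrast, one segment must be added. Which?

Voiceless: /p/ (bilabial), /t̪/ (dental), /ʈ/ (retroflex), /c/ (palatal).
Voiced: /b/ (bilabial), /d̪/ (dental), /ɖ/ (retroflex), /ɟ/ (palatal), /ɢ/ (uvular).
The uvular row has no voiceless member, so the gap is the voiceless uvular stop /q/.

/q/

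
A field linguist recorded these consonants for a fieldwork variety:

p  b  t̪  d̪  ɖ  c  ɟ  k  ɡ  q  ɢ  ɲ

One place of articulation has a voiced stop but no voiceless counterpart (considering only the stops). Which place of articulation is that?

place of articulation  voiceless  voiced  
bilabial          p         b       
dental            t̪        d̪      
retroflex         —         ɖ       
palatal           c         ɟ       
velar             k         ɡ       
uvular            q         ɢ       
Every place of articulation has a voiceless member except retroflex, where /ʈ/ would be expected.

retroflex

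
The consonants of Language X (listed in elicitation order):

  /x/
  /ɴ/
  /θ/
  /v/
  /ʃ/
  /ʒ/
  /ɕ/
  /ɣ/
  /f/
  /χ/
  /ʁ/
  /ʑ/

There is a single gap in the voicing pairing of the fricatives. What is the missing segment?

labiodental: voiceless /f/, voiced /v/.
dental: voiceless /θ/, voiced —.
postalveolar: voiceless /ʃ/, voiced /ʒ/.
alveolo-palatal: voiceless /ɕ/, voiced /ʑ/.
velar: voiceless /x/, voiced /ɣ/.
uvular: voiceless /χ/, voiced /ʁ/.
The dental row has no voiced member, so the gap is the voiced dental fricative /ð/.

/ð/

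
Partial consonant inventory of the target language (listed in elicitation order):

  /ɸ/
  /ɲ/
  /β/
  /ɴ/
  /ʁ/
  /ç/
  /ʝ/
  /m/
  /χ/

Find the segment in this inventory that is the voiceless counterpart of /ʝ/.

/ç/

/ʝ/ is a voiced palatal fricative.
The voiceless counterpart is a voiceless palatal fricative — in this inventory, /ç/.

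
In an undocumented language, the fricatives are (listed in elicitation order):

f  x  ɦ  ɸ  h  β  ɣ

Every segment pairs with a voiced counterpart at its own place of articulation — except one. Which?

/f/

Bilabial: /ɸ/ ~ /β/
Velar: /x/ ~ /ɣ/
Glottal: /h/ ~ /ɦ/
Labiodental: only /f/ (voiceless); no voiced partner.
So /f/ is the unpaired segment.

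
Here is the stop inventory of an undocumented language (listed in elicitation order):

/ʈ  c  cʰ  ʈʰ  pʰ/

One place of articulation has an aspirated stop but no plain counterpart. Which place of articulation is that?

place of articulation  plain     aspirated
bilabial          —         pʰ      
retroflex         ʈ         ʈʰ      
palatal           c         cʰ      
Every place of articulation has a plain member except bilabial, where /p/ would be expected.

bilabial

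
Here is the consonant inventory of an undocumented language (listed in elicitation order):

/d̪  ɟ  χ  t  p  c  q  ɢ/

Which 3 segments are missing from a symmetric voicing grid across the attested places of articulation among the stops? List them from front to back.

/b/, /t̪/, /d/

Voiceless: /p/ (bilabial), /t/ (alveolar), /c/ (palatal), /q/ (uvular).
Voiced: /d̪/ (dental), /ɟ/ (palatal), /ɢ/ (uvular).
Gaps, from front to back: bilabial lacks voiced (/b/); dental lacks voiceless (/t̪/); alveolar lacks voiced (/d/).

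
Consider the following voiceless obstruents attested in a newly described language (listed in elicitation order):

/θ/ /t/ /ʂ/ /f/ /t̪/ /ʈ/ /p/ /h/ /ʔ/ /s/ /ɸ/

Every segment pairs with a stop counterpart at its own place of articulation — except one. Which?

/f/

Bilabial: /p/ ~ /ɸ/
Dental: /t̪/ ~ /θ/
Alveolar: /t/ ~ /s/
Retroflex: /ʈ/ ~ /ʂ/
Glottal: /ʔ/ ~ /h/
Labiodental: only /f/ (fricative); no stop partner.
So /f/ is the unpaired segment.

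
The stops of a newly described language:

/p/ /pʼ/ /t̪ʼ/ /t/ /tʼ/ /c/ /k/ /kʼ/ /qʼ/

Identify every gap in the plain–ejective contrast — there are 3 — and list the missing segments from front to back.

/t̪/, /cʼ/, /q/

place of articulation  plain     ejective
bilabial          p         pʼ      
dental            —         t̪ʼ     
alveolar          t         tʼ      
palatal           c         —       
velar             k         kʼ      
uvular            —         qʼ      
Gaps, from front to back: dental lacks plain (/t̪/); palatal lacks ejective (/cʼ/); uvular lacks plain (/q/).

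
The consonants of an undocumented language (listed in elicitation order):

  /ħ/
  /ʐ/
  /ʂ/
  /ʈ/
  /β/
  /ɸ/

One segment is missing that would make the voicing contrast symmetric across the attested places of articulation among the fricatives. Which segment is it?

place of articulation  voiceless  voiced  
bilabial          ɸ         β       
retroflex         ʂ         ʐ       
pharyngeal        ħ         —       
The pharyngeal row has no voiced member, so the gap is the voiced pharyngeal fricative /ʕ/.

/ʕ/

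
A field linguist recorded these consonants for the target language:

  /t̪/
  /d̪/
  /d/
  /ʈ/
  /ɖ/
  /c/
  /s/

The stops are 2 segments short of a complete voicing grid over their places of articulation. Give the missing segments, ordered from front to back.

Voiceless: /t̪/ (dental), /ʈ/ (retroflex), /c/ (palatal).
Voiced: /d̪/ (dental), /d/ (alveolar), /ɖ/ (retroflex).
Gaps, from front to back: alveolar lacks voiceless (/t/); palatal lacks voiced (/ɟ/).

/t/, /ɟ/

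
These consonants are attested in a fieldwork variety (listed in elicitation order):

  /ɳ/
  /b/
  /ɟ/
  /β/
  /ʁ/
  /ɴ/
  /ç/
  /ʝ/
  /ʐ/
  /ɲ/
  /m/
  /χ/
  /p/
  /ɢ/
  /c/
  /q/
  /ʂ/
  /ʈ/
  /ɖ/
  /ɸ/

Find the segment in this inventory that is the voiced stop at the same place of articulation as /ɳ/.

/ɖ/

/ɳ/ is a retroflex nasal.
The voiced stop at the same place is a voiced retroflex stop — in this inventory, /ɖ/.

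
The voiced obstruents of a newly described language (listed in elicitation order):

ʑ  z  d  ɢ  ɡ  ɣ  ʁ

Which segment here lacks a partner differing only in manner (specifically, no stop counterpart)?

Alveolar: /d/ ~ /z/
Velar: /ɡ/ ~ /ɣ/
Uvular: /ɢ/ ~ /ʁ/
Alveolo-palatal: only /ʑ/ (fricative); no stop partner.
So /ʑ/ is the unpaired segment.

/ʑ/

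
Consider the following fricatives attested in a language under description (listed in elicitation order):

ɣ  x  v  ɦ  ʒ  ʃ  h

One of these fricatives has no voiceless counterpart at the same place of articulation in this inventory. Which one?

/v/

Postalveolar: /ʃ/ ~ /ʒ/
Velar: /x/ ~ /ɣ/
Glottal: /h/ ~ /ɦ/
Labiodental: only /v/ (voiced); no voiceless partner.
So /v/ is the unpaired segment.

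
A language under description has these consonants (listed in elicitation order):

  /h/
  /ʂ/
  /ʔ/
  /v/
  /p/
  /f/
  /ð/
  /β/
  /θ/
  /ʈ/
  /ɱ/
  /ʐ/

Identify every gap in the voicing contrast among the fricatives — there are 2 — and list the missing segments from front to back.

/ɸ/, /ɦ/

place of articulation  voiceless  voiced  
bilabial          —         β       
labiodental       f         v       
dental            θ         ð       
retroflex         ʂ         ʐ       
glottal           h         —       
Gaps, from front to back: bilabial lacks voiceless (/ɸ/); glottal lacks voiced (/ɦ/).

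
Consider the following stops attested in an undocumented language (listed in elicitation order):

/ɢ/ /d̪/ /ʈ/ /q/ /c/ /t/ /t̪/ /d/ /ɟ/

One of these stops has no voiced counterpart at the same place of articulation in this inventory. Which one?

/ʈ/

Dental: /t̪/ ~ /d̪/
Alveolar: /t/ ~ /d/
Palatal: /c/ ~ /ɟ/
Uvular: /q/ ~ /ɢ/
Retroflex: only /ʈ/ (voiceless); no voiced partner.
So /ʈ/ is the unpaired segment.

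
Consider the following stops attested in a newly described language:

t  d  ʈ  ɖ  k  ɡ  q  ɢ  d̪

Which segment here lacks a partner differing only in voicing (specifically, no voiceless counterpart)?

/d̪/

Alveolar: /t/ ~ /d/
Retroflex: /ʈ/ ~ /ɖ/
Velar: /k/ ~ /ɡ/
Uvular: /q/ ~ /ɢ/
Dental: only /d̪/ (voiced); no voiceless partner.
So /d̪/ is the unpaired segment.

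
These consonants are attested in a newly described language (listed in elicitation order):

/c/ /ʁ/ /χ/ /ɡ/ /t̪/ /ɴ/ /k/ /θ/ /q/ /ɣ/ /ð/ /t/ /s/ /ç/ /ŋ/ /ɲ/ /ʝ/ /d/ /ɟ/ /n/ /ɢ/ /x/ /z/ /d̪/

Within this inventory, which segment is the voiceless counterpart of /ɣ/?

/x/

/ɣ/ is a voiced velar fricative.
The voiceless counterpart is a voiceless velar fricative — in this inventory, /x/.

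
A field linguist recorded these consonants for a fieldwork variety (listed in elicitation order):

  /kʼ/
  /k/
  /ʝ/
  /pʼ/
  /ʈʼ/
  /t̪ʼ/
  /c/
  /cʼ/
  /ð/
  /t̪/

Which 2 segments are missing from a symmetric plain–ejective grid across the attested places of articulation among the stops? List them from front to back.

/p/, /ʈ/

place of articulation  plain     ejective
bilabial          —         pʼ      
dental            t̪        t̪ʼ     
retroflex         —         ʈʼ      
palatal           c         cʼ      
velar             k         kʼ      
Gaps, from front to back: bilabial lacks plain (/p/); retroflex lacks plain (/ʈ/).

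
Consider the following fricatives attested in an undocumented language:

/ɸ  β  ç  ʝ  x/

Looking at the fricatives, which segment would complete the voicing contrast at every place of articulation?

/ɣ/

bilabial: voiceless /ɸ/, voiced /β/.
palatal: voiceless /ç/, voiced /ʝ/.
velar: voiceless /x/, voiced —.
The velar row has no voiced member, so the gap is the voiced velar fricative /ɣ/.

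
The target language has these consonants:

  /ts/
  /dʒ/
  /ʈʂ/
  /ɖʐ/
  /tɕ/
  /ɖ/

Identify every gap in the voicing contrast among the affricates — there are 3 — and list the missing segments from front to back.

/dz/, /tʃ/, /dʑ/

place of articulation  voiceless  voiced  
alveolar          ts        —       
postalveolar      —         dʒ      
retroflex         ʈʂ        ɖʐ      
alveolo-palatal   tɕ        —       
Gaps, from front to back: alveolar lacks voiced (/dz/); postalveolar lacks voiceless (/tʃ/); alveolo-palatal lacks voiced (/dʑ/).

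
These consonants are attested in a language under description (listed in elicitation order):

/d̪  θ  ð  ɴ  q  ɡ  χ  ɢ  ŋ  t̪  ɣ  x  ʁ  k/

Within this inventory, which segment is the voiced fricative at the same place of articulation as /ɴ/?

/ʁ/

/ɴ/ is an uvular nasal.
The voiced fricative at the same place is a voiced uvular fricative — in this inventory, /ʁ/.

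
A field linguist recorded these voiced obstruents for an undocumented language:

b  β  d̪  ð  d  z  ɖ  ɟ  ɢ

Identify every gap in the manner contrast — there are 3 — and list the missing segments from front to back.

/ʐ/, /ʝ/, /ʁ/

bilabial: stop /b/, fricative /β/.
dental: stop /d̪/, fricative /ð/.
alveolar: stop /d/, fricative /z/.
retroflex: stop /ɖ/, fricative —.
palatal: stop /ɟ/, fricative —.
uvular: stop /ɢ/, fricative —.
Gaps, from front to back: retroflex lacks fricative (/ʐ/); palatal lacks fricative (/ʝ/); uvular lacks fricative (/ʁ/).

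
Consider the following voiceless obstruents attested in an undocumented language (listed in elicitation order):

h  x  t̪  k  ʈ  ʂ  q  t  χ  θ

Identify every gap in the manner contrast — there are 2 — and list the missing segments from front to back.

dental: stop /t̪/, fricative /θ/.
alveolar: stop /t/, fricative —.
retroflex: stop /ʈ/, fricative /ʂ/.
velar: stop /k/, fricative /x/.
uvular: stop /q/, fricative /χ/.
glottal: stop —, fricative /h/.
Gaps, from front to back: alveolar lacks fricative (/s/); glottal lacks stop (/ʔ/).

/s/, /ʔ/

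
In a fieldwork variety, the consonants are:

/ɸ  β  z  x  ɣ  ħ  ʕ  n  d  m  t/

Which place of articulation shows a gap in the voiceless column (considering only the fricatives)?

alveolar

Voiceless: /ɸ/ (bilabial), /x/ (velar), /ħ/ (pharyngeal).
Voiced: /β/ (bilabial), /z/ (alveolar), /ɣ/ (velar), /ʕ/ (pharyngeal).
Every place of articulation has a voiceless member except alveolar, where /s/ would be expected.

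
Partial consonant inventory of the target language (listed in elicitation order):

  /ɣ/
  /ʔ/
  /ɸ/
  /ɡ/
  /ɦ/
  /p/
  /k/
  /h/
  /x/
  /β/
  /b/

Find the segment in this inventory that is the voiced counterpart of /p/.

/p/ is a voiceless bilabial stop.
The voiced counterpart is a voiced bilabial stop — in this inventory, /b/.

/b/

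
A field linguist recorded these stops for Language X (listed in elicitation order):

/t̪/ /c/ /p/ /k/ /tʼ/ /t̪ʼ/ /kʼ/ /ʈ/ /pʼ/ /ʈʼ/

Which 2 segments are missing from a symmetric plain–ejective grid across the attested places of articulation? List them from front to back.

place of articulation  plain     ejective
bilabial          p         pʼ      
dental            t̪        t̪ʼ     
alveolar          —         tʼ      
retroflex         ʈ         ʈʼ      
palatal           c         —       
velar             k         kʼ      
Gaps, from front to back: alveolar lacks plain (/t/); palatal lacks ejective (/cʼ/).

/t/, /cʼ/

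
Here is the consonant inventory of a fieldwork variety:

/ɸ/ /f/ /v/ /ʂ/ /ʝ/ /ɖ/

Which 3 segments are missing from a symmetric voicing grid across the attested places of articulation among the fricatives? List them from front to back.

/β/, /ʐ/, /ç/

bilabial: voiceless /ɸ/, voiced —.
labiodental: voiceless /f/, voiced /v/.
retroflex: voiceless /ʂ/, voiced —.
palatal: voiceless —, voiced /ʝ/.
Gaps, from front to back: bilabial lacks voiced (/β/); retroflex lacks voiced (/ʐ/); palatal lacks voiceless (/ç/).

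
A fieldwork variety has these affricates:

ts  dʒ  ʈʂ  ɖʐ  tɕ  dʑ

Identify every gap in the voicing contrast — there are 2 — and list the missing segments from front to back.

/dz/, /tʃ/

Voiceless: /ts/ (alveolar), /ʈʂ/ (retroflex), /tɕ/ (alveolo-palatal).
Voiced: /dʒ/ (postalveolar), /ɖʐ/ (retroflex), /dʑ/ (alveolo-palatal).
Gaps, from front to back: alveolar lacks voiced (/dz/); postalveolar lacks voiceless (/tʃ/).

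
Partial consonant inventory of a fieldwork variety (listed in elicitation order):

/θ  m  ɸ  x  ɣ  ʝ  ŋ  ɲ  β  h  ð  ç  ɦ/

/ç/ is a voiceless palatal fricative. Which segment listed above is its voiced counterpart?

/ʝ/

The voiced counterpart is a voiced palatal fricative — in this inventory, /ʝ/.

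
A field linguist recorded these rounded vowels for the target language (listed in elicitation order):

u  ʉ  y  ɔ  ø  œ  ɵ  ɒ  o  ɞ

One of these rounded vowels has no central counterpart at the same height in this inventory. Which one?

High: /y/ ~ /ʉ/ ~ /u/
High-mid: /ø/ ~ /ɵ/ ~ /o/
Low-mid: /œ/ ~ /ɞ/ ~ /ɔ/
Low: only /ɒ/ (back); no central partner.
So /ɒ/ is the unpaired segment.

/ɒ/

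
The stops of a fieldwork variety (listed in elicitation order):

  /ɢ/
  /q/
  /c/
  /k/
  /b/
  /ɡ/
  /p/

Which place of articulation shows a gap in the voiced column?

palatal

place of articulation  voiceless  voiced  
bilabial          p         b       
palatal           c         —       
velar             k         ɡ       
uvular            q         ɢ       
Every place of articulation has a voiced member except palatal, where /ɟ/ would be expected.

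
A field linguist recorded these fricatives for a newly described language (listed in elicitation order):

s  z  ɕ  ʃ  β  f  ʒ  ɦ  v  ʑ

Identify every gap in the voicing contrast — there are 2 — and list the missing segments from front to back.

/ɸ/, /h/

bilabial: voiceless —, voiced /β/.
labiodental: voiceless /f/, voiced /v/.
alveolar: voiceless /s/, voiced /z/.
postalveolar: voiceless /ʃ/, voiced /ʒ/.
alveolo-palatal: voiceless /ɕ/, voiced /ʑ/.
glottal: voiceless —, voiced /ɦ/.
Gaps, from front to back: bilabial lacks voiceless (/ɸ/); glottal lacks voiceless (/h/).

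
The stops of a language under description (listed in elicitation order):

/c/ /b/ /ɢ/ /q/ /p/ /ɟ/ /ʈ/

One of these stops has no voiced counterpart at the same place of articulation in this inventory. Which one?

Bilabial: /p/ ~ /b/
Palatal: /c/ ~ /ɟ/
Uvular: /q/ ~ /ɢ/
Retroflex: only /ʈ/ (voiceless); no voiced partner.
So /ʈ/ is the unpaired segment.

/ʈ/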